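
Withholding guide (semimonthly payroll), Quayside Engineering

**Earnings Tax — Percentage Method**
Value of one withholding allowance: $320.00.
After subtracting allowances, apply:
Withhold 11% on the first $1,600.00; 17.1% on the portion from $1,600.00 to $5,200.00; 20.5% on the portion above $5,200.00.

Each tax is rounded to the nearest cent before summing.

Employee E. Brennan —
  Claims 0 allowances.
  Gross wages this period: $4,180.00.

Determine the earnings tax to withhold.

$617.18

Earnings Tax: taxable = $4,180.00
  $176.00 + 17.1% × ($4,180.00 − $1,600.00) = $176.00 + 17.1% × $2,580.00 = $617.18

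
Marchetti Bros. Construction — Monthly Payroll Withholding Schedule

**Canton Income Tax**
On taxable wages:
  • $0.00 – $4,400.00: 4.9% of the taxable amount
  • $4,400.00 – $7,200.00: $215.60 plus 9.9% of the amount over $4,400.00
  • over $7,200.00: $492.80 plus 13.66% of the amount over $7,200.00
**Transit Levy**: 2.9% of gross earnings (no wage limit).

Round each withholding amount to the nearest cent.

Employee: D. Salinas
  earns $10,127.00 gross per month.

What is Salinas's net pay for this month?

$8,940.69

Canton Income Tax: taxable = $10,127.00
  $492.80 + 13.66% × ($10,127.00 − $7,200.00) = $492.80 + 13.66% × $2,927.00 = $892.63
Transit Levy: 2.9% × $10,127.00 = $293.68
Total withheld: $892.63 + $293.68 = $1,186.31
Net pay: $10,127.00 − $1,186.31 = $8,940.69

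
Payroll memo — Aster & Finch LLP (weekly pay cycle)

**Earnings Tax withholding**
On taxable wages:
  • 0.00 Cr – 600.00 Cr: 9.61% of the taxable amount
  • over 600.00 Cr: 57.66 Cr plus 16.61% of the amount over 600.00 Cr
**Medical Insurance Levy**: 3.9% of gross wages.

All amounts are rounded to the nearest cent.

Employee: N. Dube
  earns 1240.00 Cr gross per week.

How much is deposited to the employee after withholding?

1027.68 Cr

Earnings Tax: taxable = 1240.00 Cr
  57.66 Cr + 16.61% × (1240.00 Cr − 600.00 Cr) = 57.66 Cr + 16.61% × 640.00 Cr = 163.96 Cr
Medical Insurance Levy: 3.9% × 1240.00 Cr = 48.36 Cr
Total withheld: 163.96 Cr + 48.36 Cr = 212.32 Cr
Net pay: 1240.00 Cr − 212.32 Cr = 1027.68 Cr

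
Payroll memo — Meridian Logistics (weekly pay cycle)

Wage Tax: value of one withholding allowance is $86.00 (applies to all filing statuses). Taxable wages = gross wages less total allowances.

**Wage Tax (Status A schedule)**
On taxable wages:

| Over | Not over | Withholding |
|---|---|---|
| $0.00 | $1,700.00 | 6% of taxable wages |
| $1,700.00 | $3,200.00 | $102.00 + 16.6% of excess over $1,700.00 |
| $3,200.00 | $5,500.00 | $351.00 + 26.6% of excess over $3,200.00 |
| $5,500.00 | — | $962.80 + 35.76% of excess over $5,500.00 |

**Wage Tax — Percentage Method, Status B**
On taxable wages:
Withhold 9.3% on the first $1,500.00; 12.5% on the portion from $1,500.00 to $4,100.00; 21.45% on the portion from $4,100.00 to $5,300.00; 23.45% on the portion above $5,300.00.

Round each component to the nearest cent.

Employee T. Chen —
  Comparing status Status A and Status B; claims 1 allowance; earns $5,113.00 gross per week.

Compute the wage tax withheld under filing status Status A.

$836.98

Wage Tax (Status A): taxable = $5,113.00 − 1×$86.00 = $5,027.00
  $351.00 + 26.6% × ($5,027.00 − $3,200.00) = $351.00 + 26.6% × $1,827.00 = $836.98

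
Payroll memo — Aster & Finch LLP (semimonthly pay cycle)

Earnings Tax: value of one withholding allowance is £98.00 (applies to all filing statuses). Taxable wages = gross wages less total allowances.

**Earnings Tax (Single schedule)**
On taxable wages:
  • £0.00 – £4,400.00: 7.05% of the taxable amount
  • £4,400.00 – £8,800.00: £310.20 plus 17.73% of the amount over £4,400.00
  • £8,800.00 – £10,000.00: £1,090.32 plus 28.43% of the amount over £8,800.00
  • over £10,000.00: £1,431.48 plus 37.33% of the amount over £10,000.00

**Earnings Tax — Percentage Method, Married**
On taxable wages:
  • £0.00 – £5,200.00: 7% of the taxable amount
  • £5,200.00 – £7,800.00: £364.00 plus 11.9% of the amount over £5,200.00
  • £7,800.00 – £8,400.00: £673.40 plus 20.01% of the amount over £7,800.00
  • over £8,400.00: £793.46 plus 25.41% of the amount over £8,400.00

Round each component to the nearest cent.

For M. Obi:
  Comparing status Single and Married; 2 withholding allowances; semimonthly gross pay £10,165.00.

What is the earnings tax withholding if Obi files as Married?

Earnings Tax (Married): taxable = £10,165.00 − 2×£98.00 = £9,969.00
  £793.46 + 25.41% × (£9,969.00 − £8,400.00) = £793.46 + 25.41% × £1,569.00 = £1,192.14

£1,192.14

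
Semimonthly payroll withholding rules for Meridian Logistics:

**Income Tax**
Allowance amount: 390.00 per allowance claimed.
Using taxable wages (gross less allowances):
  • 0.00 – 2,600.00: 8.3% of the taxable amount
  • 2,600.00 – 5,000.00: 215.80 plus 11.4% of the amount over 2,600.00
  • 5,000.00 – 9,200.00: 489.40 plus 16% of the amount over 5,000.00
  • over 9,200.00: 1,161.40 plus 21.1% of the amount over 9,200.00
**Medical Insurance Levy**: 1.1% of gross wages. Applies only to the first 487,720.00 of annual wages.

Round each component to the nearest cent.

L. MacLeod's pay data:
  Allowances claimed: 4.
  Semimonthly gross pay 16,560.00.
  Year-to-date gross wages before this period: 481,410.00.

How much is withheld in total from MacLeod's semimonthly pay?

2,454.61

Income Tax: taxable = 16,560.00 − 4×390.00 = 15,000.00
  1,161.40 + 21.1% × (15,000.00 − 9,200.00) = 1,161.40 + 21.1% × 5,800.00 = 2,385.20
Medical Insurance Levy: cap 487,720.00 − YTD 481,410.00 = 6,310.00 subject; 1.1% × 6,310.00 = 69.41
Total: 2,385.20 + 69.41 = 2,454.61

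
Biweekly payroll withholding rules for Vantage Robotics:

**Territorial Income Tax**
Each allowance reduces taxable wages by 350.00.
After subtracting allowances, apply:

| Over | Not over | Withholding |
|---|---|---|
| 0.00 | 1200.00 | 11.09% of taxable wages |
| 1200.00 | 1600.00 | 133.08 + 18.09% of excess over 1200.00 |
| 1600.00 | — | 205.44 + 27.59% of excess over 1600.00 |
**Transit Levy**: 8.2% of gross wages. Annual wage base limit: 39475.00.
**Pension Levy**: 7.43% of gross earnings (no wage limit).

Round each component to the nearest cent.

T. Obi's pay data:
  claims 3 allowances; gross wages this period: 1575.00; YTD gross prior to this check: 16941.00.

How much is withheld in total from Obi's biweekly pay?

304.39

Territorial Income Tax: taxable = 1575.00 − 3×350.00 = 525.00
  11.09% × 525.00 = 58.22
Transit Levy: 8.2% × 1575.00 = 129.15
Pension Levy: 7.43% × 1575.00 = 117.02
Total: 58.22 + 129.15 + 117.02 = 304.39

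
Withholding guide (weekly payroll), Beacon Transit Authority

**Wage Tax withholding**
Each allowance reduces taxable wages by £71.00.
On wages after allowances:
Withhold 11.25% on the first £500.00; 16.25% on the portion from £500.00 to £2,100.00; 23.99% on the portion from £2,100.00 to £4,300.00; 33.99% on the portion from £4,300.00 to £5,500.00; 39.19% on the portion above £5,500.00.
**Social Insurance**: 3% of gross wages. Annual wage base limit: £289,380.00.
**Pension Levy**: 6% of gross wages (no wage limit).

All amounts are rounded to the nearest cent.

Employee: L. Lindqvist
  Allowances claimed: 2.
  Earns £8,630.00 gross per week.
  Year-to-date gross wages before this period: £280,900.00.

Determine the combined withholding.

£3,195.11

Wage Tax: taxable = £8,630.00 − 2×£71.00 = £8,488.00
  £1,251.91 + 39.19% × (£8,488.00 − £5,500.00) = £1,251.91 + 39.19% × £2,988.00 = £2,422.91
Social Insurance: cap £289,380.00 − YTD £280,900.00 = £8,480.00 subject; 3% × £8,480.00 = £254.40
Pension Levy: 6% × £8,630.00 = £517.80
Total: £2,422.91 + £254.40 + £517.80 = £3,195.11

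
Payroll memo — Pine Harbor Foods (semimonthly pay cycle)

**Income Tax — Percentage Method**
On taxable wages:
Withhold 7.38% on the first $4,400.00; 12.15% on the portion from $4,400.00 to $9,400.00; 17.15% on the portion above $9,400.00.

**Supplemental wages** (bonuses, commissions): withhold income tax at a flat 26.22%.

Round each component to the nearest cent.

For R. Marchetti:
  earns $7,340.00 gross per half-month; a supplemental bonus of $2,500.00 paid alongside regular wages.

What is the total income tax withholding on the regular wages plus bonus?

$1,337.43

Income Tax: taxable = $7,340.00
  $324.72 + 12.15% × ($7,340.00 − $4,400.00) = $324.72 + 12.15% × $2,940.00 = $681.93
Supplemental (26.22% flat on bonus): 26.22% × $2,500.00 = $655.50
Total income tax: $681.93 + $655.50 = $1,337.43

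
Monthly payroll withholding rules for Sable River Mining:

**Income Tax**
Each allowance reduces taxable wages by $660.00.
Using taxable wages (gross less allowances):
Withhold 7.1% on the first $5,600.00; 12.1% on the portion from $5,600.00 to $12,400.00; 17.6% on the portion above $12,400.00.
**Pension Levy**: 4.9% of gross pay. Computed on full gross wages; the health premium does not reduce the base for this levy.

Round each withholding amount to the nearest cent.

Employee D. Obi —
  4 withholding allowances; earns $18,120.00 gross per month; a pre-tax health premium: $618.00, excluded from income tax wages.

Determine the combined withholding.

$2,541.59

Income Tax: taxable = $18,120.00 − $618.00 − 4×$660.00 = $14,862.00
  $1,220.40 + 17.6% × ($14,862.00 − $12,400.00) = $1,220.40 + 17.6% × $2,462.00 = $1,653.71
Pension Levy: 4.9% × $18,120.00 = $887.88
Total: $1,653.71 + $887.88 = $2,541.59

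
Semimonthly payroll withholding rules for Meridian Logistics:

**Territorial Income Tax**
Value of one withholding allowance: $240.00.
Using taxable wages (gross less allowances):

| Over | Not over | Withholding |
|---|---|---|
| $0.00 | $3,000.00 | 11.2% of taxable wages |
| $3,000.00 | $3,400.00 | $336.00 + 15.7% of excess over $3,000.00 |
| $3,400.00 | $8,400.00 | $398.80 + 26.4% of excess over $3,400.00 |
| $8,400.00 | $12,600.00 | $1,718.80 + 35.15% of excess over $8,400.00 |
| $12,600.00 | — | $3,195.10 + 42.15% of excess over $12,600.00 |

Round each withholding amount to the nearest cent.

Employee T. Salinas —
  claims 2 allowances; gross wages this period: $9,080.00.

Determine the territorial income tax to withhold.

Territorial Income Tax: taxable = $9,080.00 − 2×$240.00 = $8,600.00
  $1,718.80 + 35.15% × ($8,600.00 − $8,400.00) = $1,718.80 + 35.15% × $200.00 = $1,789.10

$1,789.10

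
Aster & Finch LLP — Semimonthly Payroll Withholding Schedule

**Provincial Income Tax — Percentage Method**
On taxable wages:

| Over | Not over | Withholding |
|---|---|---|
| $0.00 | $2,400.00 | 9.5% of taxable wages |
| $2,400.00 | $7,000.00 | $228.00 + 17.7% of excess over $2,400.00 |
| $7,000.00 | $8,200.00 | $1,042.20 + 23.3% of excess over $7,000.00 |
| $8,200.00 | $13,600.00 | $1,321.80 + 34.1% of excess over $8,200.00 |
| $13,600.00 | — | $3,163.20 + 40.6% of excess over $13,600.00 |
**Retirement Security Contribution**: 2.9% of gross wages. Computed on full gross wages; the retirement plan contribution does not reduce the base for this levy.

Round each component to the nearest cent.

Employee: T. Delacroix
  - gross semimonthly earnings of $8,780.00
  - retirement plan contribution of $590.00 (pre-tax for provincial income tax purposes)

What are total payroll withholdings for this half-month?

Provincial Income Tax: taxable = $8,780.00 − $590.00 = $8,190.00
  $1,042.20 + 23.3% × ($8,190.00 − $7,000.00) = $1,042.20 + 23.3% × $1,190.00 = $1,319.47
Retirement Security Contribution: 2.9% × $8,780.00 = $254.62
Total: $1,319.47 + $254.62 = $1,574.09

$1,574.09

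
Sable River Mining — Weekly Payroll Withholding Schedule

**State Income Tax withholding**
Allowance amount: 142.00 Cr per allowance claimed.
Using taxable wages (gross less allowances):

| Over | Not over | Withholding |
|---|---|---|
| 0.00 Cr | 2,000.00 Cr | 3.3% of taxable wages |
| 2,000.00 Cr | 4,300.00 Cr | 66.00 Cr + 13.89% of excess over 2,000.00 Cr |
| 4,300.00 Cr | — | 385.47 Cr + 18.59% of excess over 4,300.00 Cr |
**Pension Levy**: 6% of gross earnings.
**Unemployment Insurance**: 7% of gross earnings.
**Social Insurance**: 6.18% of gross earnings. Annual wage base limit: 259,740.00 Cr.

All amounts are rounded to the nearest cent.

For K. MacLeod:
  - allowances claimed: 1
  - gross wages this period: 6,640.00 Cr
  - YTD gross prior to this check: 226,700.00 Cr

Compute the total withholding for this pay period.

State Income Tax: taxable = 6,640.00 Cr − 1×142.00 Cr = 6,498.00 Cr
  385.47 Cr + 18.59% × (6,498.00 Cr − 4,300.00 Cr) = 385.47 Cr + 18.59% × 2,198.00 Cr = 794.08 Cr
Pension Levy: 6% × 6,640.00 Cr = 398.40 Cr
Unemployment Insurance: 7% × 6,640.00 Cr = 464.80 Cr
Social Insurance: 6.18% × 6,640.00 Cr = 410.35 Cr
Total: 794.08 Cr + 398.40 Cr + 464.80 Cr + 410.35 Cr = 2,067.63 Cr

2,067.63 Cr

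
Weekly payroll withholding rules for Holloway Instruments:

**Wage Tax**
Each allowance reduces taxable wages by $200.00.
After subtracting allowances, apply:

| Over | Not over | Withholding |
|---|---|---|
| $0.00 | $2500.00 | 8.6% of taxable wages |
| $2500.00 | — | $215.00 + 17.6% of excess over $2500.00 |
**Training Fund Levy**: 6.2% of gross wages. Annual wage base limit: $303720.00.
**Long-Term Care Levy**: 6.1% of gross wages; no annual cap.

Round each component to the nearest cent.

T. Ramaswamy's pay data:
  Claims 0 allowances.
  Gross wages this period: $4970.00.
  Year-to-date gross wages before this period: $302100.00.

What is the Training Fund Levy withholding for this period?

$100.44

Training Fund Levy: cap $303720.00 − YTD $302100.00 = $1620.00 subject; 6.2% × $1620.00 = $100.44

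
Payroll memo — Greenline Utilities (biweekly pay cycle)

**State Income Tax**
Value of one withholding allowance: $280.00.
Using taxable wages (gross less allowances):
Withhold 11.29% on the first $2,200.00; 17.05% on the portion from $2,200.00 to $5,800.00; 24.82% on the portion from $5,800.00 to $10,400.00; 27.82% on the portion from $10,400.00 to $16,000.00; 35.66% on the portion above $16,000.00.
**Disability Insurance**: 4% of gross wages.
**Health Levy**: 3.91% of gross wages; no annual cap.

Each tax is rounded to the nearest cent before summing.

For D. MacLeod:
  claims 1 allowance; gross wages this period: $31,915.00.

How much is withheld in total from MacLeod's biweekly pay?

State Income Tax: taxable = $31,915.00 − 1×$280.00 = $31,635.00
  $3,561.82 + 35.66% × ($31,635.00 − $16,000.00) = $3,561.82 + 35.66% × $15,635.00 = $9,137.26
Disability Insurance: 4% × $31,915.00 = $1,276.60
Health Levy: 3.91% × $31,915.00 = $1,247.88
Total: $9,137.26 + $1,276.60 + $1,247.88 = $11,661.74

$11,661.74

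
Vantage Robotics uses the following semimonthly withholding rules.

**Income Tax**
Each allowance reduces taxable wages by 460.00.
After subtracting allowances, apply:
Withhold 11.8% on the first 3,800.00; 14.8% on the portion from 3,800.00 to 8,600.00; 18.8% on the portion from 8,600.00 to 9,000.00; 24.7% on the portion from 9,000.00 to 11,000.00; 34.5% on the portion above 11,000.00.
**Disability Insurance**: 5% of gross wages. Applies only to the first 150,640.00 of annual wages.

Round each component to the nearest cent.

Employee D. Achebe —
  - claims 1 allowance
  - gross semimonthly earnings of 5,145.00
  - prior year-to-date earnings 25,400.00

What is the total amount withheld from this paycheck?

Income Tax: taxable = 5,145.00 − 1×460.00 = 4,685.00
  448.40 + 14.8% × (4,685.00 − 3,800.00) = 448.40 + 14.8% × 885.00 = 579.38
Disability Insurance: 5% × 5,145.00 = 257.25
Total: 579.38 + 257.25 = 836.63

836.63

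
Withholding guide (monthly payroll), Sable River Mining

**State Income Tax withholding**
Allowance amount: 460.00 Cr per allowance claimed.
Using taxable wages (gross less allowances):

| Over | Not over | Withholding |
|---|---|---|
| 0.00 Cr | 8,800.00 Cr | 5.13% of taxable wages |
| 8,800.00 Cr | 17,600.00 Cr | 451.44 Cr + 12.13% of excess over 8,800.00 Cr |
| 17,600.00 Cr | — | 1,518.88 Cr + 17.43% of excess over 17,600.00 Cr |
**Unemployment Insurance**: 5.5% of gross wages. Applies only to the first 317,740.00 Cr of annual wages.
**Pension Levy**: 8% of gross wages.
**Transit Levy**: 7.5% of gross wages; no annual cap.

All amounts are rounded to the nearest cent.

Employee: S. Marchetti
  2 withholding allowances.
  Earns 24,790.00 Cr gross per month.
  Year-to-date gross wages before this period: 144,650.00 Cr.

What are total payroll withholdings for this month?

7,817.64 Cr

State Income Tax: taxable = 24,790.00 Cr − 2×460.00 Cr = 23,870.00 Cr
  1,518.88 Cr + 17.43% × (23,870.00 Cr − 17,600.00 Cr) = 1,518.88 Cr + 17.43% × 6,270.00 Cr = 2,611.74 Cr
Unemployment Insurance: 5.5% × 24,790.00 Cr = 1,363.45 Cr
Pension Levy: 8% × 24,790.00 Cr = 1,983.20 Cr
Transit Levy: 7.5% × 24,790.00 Cr = 1,859.25 Cr
Total: 2,611.74 Cr + 1,363.45 Cr + 1,983.20 Cr + 1,859.25 Cr = 7,817.64 Cr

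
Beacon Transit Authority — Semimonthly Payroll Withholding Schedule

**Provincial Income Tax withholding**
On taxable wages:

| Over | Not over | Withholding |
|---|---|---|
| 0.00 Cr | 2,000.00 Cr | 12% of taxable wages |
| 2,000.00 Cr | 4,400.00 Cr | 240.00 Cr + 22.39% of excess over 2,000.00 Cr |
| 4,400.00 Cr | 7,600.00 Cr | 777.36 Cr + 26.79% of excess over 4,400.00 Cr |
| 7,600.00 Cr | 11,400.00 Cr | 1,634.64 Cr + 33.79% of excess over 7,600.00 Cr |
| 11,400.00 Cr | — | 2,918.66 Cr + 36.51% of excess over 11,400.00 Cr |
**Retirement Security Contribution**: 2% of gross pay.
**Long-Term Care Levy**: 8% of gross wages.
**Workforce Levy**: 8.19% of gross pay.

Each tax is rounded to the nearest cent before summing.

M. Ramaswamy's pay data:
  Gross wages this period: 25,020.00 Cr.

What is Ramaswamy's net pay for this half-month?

12,577.54 Cr

Provincial Income Tax: taxable = 25,020.00 Cr
  2,918.66 Cr + 36.51% × (25,020.00 Cr − 11,400.00 Cr) = 2,918.66 Cr + 36.51% × 13,620.00 Cr = 7,891.32 Cr
Retirement Security Contribution: 2% × 25,020.00 Cr = 500.40 Cr
Long-Term Care Levy: 8% × 25,020.00 Cr = 2,001.60 Cr
Workforce Levy: 8.19% × 25,020.00 Cr = 2,049.14 Cr
Total withheld: 7,891.32 Cr + 500.40 Cr + 2,001.60 Cr + 2,049.14 Cr = 12,442.46 Cr
Net pay: 25,020.00 Cr − 12,442.46 Cr = 12,577.54 Cr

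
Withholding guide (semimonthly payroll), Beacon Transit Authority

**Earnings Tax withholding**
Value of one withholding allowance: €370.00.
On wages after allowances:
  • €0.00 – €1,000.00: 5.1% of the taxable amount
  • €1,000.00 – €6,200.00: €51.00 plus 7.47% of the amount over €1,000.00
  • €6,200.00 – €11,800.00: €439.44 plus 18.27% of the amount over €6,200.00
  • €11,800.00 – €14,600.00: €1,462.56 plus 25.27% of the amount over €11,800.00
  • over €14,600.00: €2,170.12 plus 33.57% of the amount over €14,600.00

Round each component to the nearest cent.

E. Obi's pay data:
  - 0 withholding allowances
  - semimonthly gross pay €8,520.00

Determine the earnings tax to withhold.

€863.30

Earnings Tax: taxable = €8,520.00
  €439.44 + 18.27% × (€8,520.00 − €6,200.00) = €439.44 + 18.27% × €2,320.00 = €863.30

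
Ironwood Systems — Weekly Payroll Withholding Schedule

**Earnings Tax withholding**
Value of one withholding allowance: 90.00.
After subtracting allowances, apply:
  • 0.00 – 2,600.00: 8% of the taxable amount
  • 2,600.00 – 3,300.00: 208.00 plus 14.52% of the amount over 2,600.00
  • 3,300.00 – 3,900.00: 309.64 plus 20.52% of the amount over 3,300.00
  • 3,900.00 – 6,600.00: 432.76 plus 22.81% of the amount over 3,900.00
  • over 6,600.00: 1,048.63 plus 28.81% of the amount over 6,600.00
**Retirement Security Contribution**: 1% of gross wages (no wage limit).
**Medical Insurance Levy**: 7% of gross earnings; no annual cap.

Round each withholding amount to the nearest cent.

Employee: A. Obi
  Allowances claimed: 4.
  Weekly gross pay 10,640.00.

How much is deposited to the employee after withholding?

Earnings Tax: taxable = 10,640.00 − 4×90.00 = 10,280.00
  1,048.63 + 28.81% × (10,280.00 − 6,600.00) = 1,048.63 + 28.81% × 3,680.00 = 2,108.84
Retirement Security Contribution: 1% × 10,640.00 = 106.40
Medical Insurance Levy: 7% × 10,640.00 = 744.80
Total withheld: 2,108.84 + 106.40 + 744.80 = 2,960.04
Net pay: 10,640.00 − 2,960.04 = 7,679.96

7,679.96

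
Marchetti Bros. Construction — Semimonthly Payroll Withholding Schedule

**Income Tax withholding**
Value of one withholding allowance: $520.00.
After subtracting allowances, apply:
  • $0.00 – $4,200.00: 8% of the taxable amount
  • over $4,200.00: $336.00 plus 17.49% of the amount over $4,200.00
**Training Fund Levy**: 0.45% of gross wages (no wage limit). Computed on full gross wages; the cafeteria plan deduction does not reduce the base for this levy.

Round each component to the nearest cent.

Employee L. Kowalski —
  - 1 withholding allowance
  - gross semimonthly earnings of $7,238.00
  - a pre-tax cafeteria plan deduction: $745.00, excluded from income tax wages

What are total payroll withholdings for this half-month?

$678.67

Income Tax: taxable = $7,238.00 − $745.00 − 1×$520.00 = $5,973.00
  $336.00 + 17.49% × ($5,973.00 − $4,200.00) = $336.00 + 17.49% × $1,773.00 = $646.10
Training Fund Levy: 0.45% × $7,238.00 = $32.57
Total: $646.10 + $32.57 = $678.67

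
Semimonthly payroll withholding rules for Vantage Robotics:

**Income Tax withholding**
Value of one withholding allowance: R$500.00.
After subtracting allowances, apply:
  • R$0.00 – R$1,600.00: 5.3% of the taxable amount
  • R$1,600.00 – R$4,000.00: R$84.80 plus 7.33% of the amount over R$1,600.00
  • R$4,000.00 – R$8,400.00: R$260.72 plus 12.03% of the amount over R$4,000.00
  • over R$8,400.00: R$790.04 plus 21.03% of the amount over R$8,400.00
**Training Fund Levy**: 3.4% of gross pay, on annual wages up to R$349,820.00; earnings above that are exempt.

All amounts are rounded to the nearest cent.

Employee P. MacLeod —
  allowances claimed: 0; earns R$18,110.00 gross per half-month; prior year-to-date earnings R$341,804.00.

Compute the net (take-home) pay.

Income Tax: taxable = R$18,110.00
  R$790.04 + 21.03% × (R$18,110.00 − R$8,400.00) = R$790.04 + 21.03% × R$9,710.00 = R$2,832.05
Training Fund Levy: cap R$349,820.00 − YTD R$341,804.00 = R$8,016.00 subject; 3.4% × R$8,016.00 = R$272.54
Total withheld: R$2,832.05 + R$272.54 = R$3,104.59
Net pay: R$18,110.00 − R$3,104.59 = R$15,005.41

R$15,005.41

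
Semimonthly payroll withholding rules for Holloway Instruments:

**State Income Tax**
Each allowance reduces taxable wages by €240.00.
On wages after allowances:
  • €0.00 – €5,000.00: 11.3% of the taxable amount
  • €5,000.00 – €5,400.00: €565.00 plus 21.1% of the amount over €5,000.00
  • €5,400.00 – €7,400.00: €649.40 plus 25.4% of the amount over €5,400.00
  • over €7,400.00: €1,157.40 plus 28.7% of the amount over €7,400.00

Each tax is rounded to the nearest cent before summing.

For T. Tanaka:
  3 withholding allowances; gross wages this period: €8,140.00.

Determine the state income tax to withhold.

€1,163.14

State Income Tax: taxable = €8,140.00 − 3×€240.00 = €7,420.00
  €1,157.40 + 28.7% × (€7,420.00 − €7,400.00) = €1,157.40 + 28.7% × €20.00 = €1,163.14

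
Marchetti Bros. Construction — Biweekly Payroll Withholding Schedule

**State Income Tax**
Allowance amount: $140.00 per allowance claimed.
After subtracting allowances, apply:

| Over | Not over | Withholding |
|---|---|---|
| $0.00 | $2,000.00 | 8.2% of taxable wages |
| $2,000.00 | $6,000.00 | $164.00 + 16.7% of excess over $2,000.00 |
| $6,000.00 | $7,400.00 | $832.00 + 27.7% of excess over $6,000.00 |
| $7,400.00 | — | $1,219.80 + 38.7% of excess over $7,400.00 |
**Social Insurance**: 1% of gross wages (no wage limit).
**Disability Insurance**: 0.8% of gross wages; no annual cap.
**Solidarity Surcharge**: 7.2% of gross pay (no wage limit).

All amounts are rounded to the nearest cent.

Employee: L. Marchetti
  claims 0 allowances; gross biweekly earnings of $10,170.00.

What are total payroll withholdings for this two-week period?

State Income Tax: taxable = $10,170.00
  $1,219.80 + 38.7% × ($10,170.00 − $7,400.00) = $1,219.80 + 38.7% × $2,770.00 = $2,291.79
Social Insurance: 1% × $10,170.00 = $101.70
Disability Insurance: 0.8% × $10,170.00 = $81.36
Solidarity Surcharge: 7.2% × $10,170.00 = $732.24
Total: $2,291.79 + $101.70 + $81.36 + $732.24 = $3,207.09

$3,207.09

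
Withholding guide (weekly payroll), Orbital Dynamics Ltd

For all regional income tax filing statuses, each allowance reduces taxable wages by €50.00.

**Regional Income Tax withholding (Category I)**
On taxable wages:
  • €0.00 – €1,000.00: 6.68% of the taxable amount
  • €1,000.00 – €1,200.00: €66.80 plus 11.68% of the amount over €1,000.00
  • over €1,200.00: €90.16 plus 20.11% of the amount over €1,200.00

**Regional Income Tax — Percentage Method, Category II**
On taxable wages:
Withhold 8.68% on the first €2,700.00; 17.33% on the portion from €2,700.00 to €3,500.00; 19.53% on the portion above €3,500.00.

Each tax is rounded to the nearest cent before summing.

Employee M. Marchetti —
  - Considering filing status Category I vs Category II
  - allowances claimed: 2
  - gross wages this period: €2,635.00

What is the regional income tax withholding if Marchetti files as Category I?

Regional Income Tax (Category I): taxable = €2,635.00 − 2×€50.00 = €2,535.00
  €90.16 + 20.11% × (€2,535.00 − €1,200.00) = €90.16 + 20.11% × €1,335.00 = €358.63

€358.63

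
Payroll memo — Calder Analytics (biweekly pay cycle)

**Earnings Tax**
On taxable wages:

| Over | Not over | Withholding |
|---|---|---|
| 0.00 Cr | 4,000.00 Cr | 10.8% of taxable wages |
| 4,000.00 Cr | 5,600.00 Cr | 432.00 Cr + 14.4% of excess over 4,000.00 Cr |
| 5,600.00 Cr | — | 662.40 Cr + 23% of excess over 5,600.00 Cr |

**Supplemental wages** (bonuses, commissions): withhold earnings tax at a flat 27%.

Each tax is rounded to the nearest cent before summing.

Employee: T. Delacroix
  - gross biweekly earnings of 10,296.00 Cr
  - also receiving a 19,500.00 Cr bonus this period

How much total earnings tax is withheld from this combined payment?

7,007.48 Cr

Earnings Tax: taxable = 10,296.00 Cr
  662.40 Cr + 23% × (10,296.00 Cr − 5,600.00 Cr) = 662.40 Cr + 23% × 4,696.00 Cr = 1,742.48 Cr
Supplemental (27% flat on bonus): 27% × 19,500.00 Cr = 5,265.00 Cr
Total earnings tax: 1,742.48 Cr + 5,265.00 Cr = 7,007.48 Cr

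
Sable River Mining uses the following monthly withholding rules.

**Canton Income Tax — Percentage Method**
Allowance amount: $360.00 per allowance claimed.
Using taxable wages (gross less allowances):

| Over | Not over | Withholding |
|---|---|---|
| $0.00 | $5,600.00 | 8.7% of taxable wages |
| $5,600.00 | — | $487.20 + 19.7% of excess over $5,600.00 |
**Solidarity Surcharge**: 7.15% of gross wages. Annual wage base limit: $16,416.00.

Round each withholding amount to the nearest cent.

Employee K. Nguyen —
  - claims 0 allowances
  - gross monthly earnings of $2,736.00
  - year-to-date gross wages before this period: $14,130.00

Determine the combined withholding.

$401.48

Canton Income Tax: taxable = $2,736.00
  8.7% × $2,736.00 = $238.03
Solidarity Surcharge: cap $16,416.00 − YTD $14,130.00 = $2,286.00 subject; 7.15% × $2,286.00 = $163.45
Total: $238.03 + $163.45 = $401.48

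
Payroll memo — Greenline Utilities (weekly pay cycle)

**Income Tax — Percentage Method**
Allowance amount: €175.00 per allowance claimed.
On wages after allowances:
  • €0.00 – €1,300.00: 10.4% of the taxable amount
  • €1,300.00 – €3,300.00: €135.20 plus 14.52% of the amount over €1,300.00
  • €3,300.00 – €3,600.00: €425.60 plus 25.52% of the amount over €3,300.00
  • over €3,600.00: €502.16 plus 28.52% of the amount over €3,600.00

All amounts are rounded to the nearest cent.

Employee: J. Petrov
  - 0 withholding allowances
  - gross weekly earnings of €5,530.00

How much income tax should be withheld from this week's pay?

Income Tax: taxable = €5,530.00
  €502.16 + 28.52% × (€5,530.00 − €3,600.00) = €502.16 + 28.52% × €1,930.00 = €1,052.60

€1,052.60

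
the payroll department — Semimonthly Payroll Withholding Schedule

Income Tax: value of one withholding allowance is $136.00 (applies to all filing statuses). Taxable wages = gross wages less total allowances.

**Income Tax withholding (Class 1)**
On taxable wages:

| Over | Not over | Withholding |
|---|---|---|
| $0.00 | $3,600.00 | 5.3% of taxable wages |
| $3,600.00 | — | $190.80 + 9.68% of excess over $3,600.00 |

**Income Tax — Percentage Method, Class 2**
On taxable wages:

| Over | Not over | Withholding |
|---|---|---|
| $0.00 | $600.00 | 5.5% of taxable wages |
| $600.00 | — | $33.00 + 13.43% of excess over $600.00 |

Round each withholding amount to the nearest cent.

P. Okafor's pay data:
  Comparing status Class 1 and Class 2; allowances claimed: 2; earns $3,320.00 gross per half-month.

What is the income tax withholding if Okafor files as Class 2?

Income Tax (Class 2): taxable = $3,320.00 − 2×$136.00 = $3,048.00
  $33.00 + 13.43% × ($3,048.00 − $600.00) = $33.00 + 13.43% × $2,448.00 = $361.77

$361.77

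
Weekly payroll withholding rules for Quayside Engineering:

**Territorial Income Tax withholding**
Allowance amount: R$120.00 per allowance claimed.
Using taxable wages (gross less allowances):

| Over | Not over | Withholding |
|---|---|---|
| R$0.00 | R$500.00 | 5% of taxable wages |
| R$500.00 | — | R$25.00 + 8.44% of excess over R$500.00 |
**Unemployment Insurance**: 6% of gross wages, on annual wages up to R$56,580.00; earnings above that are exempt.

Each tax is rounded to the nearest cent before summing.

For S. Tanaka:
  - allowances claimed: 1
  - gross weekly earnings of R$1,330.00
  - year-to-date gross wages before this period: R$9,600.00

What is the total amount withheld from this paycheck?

R$164.72

Territorial Income Tax: taxable = R$1,330.00 − 1×R$120.00 = R$1,210.00
  R$25.00 + 8.44% × (R$1,210.00 − R$500.00) = R$25.00 + 8.44% × R$710.00 = R$84.92
Unemployment Insurance: 6% × R$1,330.00 = R$79.80
Total: R$84.92 + R$79.80 = R$164.72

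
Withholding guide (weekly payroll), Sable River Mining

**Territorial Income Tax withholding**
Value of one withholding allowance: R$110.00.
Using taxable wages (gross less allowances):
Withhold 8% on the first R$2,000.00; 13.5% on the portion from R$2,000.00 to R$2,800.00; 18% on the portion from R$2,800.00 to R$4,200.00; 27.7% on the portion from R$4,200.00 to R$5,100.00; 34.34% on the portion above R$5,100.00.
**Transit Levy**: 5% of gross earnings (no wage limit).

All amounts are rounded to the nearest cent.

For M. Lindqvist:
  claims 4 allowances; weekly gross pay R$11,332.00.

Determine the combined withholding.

Territorial Income Tax: taxable = R$11,332.00 − 4×R$110.00 = R$10,892.00
  R$769.30 + 34.34% × (R$10,892.00 − R$5,100.00) = R$769.30 + 34.34% × R$5,792.00 = R$2,758.27
Transit Levy: 5% × R$11,332.00 = R$566.60
Total: R$2,758.27 + R$566.60 = R$3,324.87

R$3,324.87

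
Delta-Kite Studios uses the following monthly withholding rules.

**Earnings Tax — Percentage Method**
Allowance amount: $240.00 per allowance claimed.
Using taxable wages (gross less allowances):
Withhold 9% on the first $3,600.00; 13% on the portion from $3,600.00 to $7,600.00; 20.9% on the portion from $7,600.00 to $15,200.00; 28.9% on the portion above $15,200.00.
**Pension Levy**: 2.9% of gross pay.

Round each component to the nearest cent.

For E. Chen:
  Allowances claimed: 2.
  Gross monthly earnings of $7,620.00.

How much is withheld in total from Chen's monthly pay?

Earnings Tax: taxable = $7,620.00 − 2×$240.00 = $7,140.00
  $324.00 + 13% × ($7,140.00 − $3,600.00) = $324.00 + 13% × $3,540.00 = $784.20
Pension Levy: 2.9% × $7,620.00 = $220.98
Total: $784.20 + $220.98 = $1,005.18

$1,005.18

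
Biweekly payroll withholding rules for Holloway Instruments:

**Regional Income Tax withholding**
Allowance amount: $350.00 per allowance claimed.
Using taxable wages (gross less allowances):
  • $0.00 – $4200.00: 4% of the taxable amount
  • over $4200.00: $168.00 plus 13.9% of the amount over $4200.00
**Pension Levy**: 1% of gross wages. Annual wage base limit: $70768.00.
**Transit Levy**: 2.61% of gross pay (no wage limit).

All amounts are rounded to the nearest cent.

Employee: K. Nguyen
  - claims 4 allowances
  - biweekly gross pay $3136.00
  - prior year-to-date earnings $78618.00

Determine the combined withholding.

$151.29

Regional Income Tax: taxable = $3136.00 − 4×$350.00 = $1736.00
  4% × $1736.00 = $69.44
Pension Levy: YTD $78618.00 ≥ cap $70768.00 → $0.00
Transit Levy: 2.61% × $3136.00 = $81.85
Total: $69.44 + $0.00 + $81.85 = $151.29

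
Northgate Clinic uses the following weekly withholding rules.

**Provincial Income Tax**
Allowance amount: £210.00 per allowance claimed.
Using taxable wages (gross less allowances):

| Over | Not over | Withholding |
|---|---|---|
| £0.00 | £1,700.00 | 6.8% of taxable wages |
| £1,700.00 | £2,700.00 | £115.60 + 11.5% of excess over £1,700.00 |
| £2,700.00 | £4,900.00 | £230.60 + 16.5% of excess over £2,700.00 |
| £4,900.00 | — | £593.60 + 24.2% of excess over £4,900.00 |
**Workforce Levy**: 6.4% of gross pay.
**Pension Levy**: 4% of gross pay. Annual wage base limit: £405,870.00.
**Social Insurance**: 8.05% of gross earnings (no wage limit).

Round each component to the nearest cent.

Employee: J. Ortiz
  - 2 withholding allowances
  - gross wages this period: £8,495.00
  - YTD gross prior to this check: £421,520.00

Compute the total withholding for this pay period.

£2,589.48

Provincial Income Tax: taxable = £8,495.00 − 2×£210.00 = £8,075.00
  £593.60 + 24.2% × (£8,075.00 − £4,900.00) = £593.60 + 24.2% × £3,175.00 = £1,361.95
Workforce Levy: 6.4% × £8,495.00 = £543.68
Pension Levy: YTD £421,520.00 ≥ cap £405,870.00 → £0.00
Social Insurance: 8.05% × £8,495.00 = £683.85
Total: £1,361.95 + £543.68 + £0.00 + £683.85 = £2,589.48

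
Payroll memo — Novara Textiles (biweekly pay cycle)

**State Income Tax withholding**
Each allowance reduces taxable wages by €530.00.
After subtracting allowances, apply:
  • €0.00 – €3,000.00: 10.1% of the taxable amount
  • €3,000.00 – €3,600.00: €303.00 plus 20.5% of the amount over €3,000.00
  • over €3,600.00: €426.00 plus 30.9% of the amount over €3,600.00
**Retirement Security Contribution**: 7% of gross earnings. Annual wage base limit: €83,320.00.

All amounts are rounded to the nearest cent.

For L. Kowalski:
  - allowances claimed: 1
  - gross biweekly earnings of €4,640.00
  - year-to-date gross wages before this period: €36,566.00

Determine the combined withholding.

State Income Tax: taxable = €4,640.00 − 1×€530.00 = €4,110.00
  €426.00 + 30.9% × (€4,110.00 − €3,600.00) = €426.00 + 30.9% × €510.00 = €583.59
Retirement Security Contribution: 7% × €4,640.00 = €324.80
Total: €583.59 + €324.80 = €908.39

€908.39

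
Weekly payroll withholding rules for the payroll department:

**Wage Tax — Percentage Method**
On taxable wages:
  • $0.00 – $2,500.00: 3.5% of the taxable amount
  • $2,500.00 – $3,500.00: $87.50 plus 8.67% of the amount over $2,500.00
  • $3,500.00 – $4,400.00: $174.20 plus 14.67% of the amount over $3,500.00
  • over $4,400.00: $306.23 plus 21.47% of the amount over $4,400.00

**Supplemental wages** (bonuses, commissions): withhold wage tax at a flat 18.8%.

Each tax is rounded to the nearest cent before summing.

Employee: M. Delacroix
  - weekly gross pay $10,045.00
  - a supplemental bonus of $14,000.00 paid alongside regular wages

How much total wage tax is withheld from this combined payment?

Wage Tax: taxable = $10,045.00
  $306.23 + 21.47% × ($10,045.00 − $4,400.00) = $306.23 + 21.47% × $5,645.00 = $1,518.21
Supplemental (18.8% flat on bonus): 18.8% × $14,000.00 = $2,632.00
Total wage tax: $1,518.21 + $2,632.00 = $4,150.21

$4,150.21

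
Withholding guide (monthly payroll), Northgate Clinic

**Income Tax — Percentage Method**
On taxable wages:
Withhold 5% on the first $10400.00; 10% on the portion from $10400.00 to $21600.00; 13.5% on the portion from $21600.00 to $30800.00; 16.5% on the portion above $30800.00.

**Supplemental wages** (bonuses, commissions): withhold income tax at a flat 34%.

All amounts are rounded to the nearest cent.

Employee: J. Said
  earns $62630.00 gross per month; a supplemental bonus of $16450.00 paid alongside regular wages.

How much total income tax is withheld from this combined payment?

Income Tax: taxable = $62630.00
  $2882.00 + 16.5% × ($62630.00 − $30800.00) = $2882.00 + 16.5% × $31830.00 = $8133.95
Supplemental (34% flat on bonus): 34% × $16450.00 = $5593.00
Total income tax: $8133.95 + $5593.00 = $13726.95

$13726.95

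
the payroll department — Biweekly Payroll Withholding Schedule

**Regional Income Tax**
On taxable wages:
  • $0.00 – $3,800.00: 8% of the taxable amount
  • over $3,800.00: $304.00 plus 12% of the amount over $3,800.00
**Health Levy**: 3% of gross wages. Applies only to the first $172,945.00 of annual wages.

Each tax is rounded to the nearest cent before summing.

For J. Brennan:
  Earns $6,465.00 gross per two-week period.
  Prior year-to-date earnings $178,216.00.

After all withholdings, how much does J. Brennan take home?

$5,841.20

Regional Income Tax: taxable = $6,465.00
  $304.00 + 12% × ($6,465.00 − $3,800.00) = $304.00 + 12% × $2,665.00 = $623.80
Health Levy: YTD $178,216.00 ≥ cap $172,945.00 → $0.00
Total withheld: $623.80 + $0.00 = $623.80
Net pay: $6,465.00 − $623.80 = $5,841.20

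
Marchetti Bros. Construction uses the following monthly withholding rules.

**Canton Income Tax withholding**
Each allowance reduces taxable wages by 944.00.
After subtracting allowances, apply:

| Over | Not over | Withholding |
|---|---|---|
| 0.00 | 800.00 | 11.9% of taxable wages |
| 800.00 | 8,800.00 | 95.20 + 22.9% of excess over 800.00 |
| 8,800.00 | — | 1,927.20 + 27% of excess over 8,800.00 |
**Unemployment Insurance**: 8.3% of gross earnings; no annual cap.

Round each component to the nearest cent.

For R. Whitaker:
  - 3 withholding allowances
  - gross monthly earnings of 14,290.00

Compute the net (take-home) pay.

10,459.07

Canton Income Tax: taxable = 14,290.00 − 3×944.00 = 11,458.00
  1,927.20 + 27% × (11,458.00 − 8,800.00) = 1,927.20 + 27% × 2,658.00 = 2,644.86
Unemployment Insurance: 8.3% × 14,290.00 = 1,186.07
Total withheld: 2,644.86 + 1,186.07 = 3,830.93
Net pay: 14,290.00 − 3,830.93 = 10,459.07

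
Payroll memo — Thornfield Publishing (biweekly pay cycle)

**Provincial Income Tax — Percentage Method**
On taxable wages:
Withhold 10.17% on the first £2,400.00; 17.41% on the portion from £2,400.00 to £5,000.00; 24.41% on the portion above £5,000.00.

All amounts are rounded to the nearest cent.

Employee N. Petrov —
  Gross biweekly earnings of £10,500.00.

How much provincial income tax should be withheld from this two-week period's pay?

Provincial Income Tax: taxable = £10,500.00
  £696.74 + 24.41% × (£10,500.00 − £5,000.00) = £696.74 + 24.41% × £5,500.00 = £2,039.29

£2,039.29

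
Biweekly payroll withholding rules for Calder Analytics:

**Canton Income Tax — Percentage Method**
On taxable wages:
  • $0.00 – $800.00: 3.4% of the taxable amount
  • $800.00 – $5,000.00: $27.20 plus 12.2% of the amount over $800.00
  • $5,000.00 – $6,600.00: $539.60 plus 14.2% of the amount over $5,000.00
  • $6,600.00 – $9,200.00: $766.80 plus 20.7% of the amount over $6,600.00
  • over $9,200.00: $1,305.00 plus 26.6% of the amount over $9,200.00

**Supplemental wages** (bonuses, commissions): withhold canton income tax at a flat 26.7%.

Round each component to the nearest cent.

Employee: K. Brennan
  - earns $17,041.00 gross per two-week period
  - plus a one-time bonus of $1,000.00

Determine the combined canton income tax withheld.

$3,657.71

Canton Income Tax: taxable = $17,041.00
  $1,305.00 + 26.6% × ($17,041.00 − $9,200.00) = $1,305.00 + 26.6% × $7,841.00 = $3,390.71
Supplemental (26.7% flat on bonus): 26.7% × $1,000.00 = $267.00
Total canton income tax: $3,390.71 + $267.00 = $3,657.71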